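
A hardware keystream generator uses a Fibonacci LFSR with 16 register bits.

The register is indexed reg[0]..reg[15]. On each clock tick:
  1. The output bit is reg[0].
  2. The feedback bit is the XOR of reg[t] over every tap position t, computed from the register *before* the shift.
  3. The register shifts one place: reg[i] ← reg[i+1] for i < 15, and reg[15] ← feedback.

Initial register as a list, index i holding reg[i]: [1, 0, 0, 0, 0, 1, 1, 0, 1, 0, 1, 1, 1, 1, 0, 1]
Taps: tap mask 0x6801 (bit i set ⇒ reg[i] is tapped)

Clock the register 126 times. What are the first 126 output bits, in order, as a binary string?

k : reg_k → out_k, fb_k
0: 1000011010111101 → 1, fb=1
1: 0000110101111011 → 0, fb=0
2: 0001101011110110 → 0, fb=1
3: 0011010111101101 → 0, fb=1
4: 0110101111011011 → 0, fb=0
5: 1101011110110110 → 1, fb=0
6: 1010111101101100 → 1, fb=0
7: 0101111011011000 → 0, fb=1
8: 1011110110110001 → 1, fb=0
9: 0111101101100010 → 0, fb=1
10: 1111011011000101 → 1, fb=0
11: 1110110110001010 → 1, fb=0
12: 1101101100010100 → 1, fb=1
13: 1011011000101001 → 1, fb=1
14: 0110110001010011 → 0, fb=0
15: 1101100010100110 → 1, fb=1
16: 1011000101001101 → 1, fb=0
17: 0110001010011010 → 0, fb=0
18: 1100010100110100 → 1, fb=1
19: 1000101001101001 → 1, fb=1
20: 0001010011010011 → 0, fb=0
21: 0010100110100110 → 0, fb=0
22: 0101001101001100 → 0, fb=1
23: 1010011010011001 → 1, fb=0
24: 0100110100110010 → 0, fb=0
25: 1001101001100100 → 1, fb=0
26: 0011010011001000 → 0, fb=0
27: 0110100110010000 → 0, fb=1
28: 1101001100100001 → 1, fb=1
29: 1010011001000011 → 1, fb=0
30: 0100110010000110 → 0, fb=0
31: 1001100100001100 → 1, fb=0
32: 0011001000011000 → 0, fb=1
33: 0110010000110001 → 0, fb=1
34: 1100100001100011 → 1, fb=0
35: 1001000011000110 → 1, fb=1
36: 0010000110001101 → 0, fb=1
37: 0100001100011011 → 0, fb=0
38: 1000011000110110 → 1, fb=0
39: 0000110001101100 → 0, fb=1
40: 0001100011011001 → 0, fb=1
41: 0011000110110011 → 0, fb=0
42: 0110001101100110 → 0, fb=0
43: 1100011011001100 → 1, fb=0
44: 1000110110011000 → 1, fb=0
45: 0001101100110000 → 0, fb=1
46: 0011011001100001 → 0, fb=0
47: 0110110011000010 → 0, fb=1
48: 1101100110000101 → 1, fb=0
49: 1011001100001010 → 1, fb=0
50: 0110011000010100 → 0, fb=0
51: 1100110000101000 → 1, fb=1
52: 1001100001010001 → 1, fb=0
53: 0011000010100010 → 0, fb=1
54: 0110000101000101 → 0, fb=1
55: 1100001010001011 → 1, fb=0
56: 1000010100010110 → 1, fb=0
57: 0000101000101100 → 0, fb=1
58: 0001010001011001 → 0, fb=1
59: 0010100010110011 → 0, fb=0
60: 0101000101100110 → 0, fb=0
61: 1010001011001100 → 1, fb=0
62: 0100010110011000 → 0, fb=1
63: 1000101100110001 → 1, fb=0
64: 0001011001100010 → 0, fb=1
65: 0010110011000101 → 0, fb=1
66: 0101100110001011 → 0, fb=1
67: 1011001100010111 → 1, fb=0
68: 0110011000101110 → 0, fb=0
69: 1100110001011100 → 1, fb=1
70: 1001100010111001 → 1, fb=0
71: 0011000101110010 → 0, fb=0
72: 0110001011100100 → 0, fb=1
73: 1100010111001001 → 1, fb=1
74: 1000101110010011 → 1, fb=1
75: 0001011100100111 → 0, fb=0
76: 0010111001001110 → 0, fb=0
77: 0101110010011100 → 0, fb=0
78: 1011100100111000 → 1, fb=0
79: 0111001001110000 → 0, fb=1
80: 1110010011100001 → 1, fb=1
81: 1100100111000011 → 1, fb=0
82: 1001001110000110 → 1, fb=1
83: 0010011100001101 → 0, fb=1
84: 0100111000011011 → 0, fb=0
85: 1001110000110110 → 1, fb=0
86: 0011100001101100 → 0, fb=1
87: 0111000011011001 → 0, fb=1
88: 1110000110110011 → 1, fb=1
89: 1100001101100111 → 1, fb=1
90: 1000011011001111 → 1, fb=1
91: 0000110110011111 → 0, fb=1
92: 0001101100111111 → 0, fb=1
93: 0011011001111111 → 0, fb=1
94: 0110110011111111 → 0, fb=1
95: 1101100111111111 → 1, fb=0
96: 1011001111111110 → 1, fb=0
97: 0110011111111100 → 0, fb=0
98: 1100111111111000 → 1, fb=0
99: 1001111111110000 → 1, fb=0
100: 0011111111100000 → 0, fb=0
101: 0111111111000000 → 0, fb=0
102: 1111111110000000 → 1, fb=1
103: 1111111100000001 → 1, fb=1
104: 1111111000000011 → 1, fb=0
105: 1111110000000110 → 1, fb=1
106: 1111100000001101 → 1, fb=0
107: 1111000000011010 → 1, fb=1
108: 1110000000110101 → 1, fb=1
109: 1100000001101011 → 1, fb=0
110: 1000000011010110 → 1, fb=0
111: 0000000110101100 → 0, fb=1
112: 0000001101011001 → 0, fb=1
113: 0000011010110011 → 0, fb=0
114: 0000110101100110 → 0, fb=0
115: 0001101011001100 → 0, fb=1
116: 0011010110011001 → 0, fb=1
117: 0110101100110011 → 0, fb=0
118: 1101011001100110 → 1, fb=1
119: 1010110011001101 → 1, fb=0
120: 0101100110011010 → 0, fb=0
121: 1011001100110100 → 1, fb=1
122: 0110011001101001 → 0, fb=0
123: 1100110011010010 → 1, fb=1
124: 1001100110100101 → 1, fb=0
125: 0011001101001010 → 0, fb=1

100001101011110110110001010011010011001000011000110110011000010100010110011000101110010011100001101100111111111000000011010110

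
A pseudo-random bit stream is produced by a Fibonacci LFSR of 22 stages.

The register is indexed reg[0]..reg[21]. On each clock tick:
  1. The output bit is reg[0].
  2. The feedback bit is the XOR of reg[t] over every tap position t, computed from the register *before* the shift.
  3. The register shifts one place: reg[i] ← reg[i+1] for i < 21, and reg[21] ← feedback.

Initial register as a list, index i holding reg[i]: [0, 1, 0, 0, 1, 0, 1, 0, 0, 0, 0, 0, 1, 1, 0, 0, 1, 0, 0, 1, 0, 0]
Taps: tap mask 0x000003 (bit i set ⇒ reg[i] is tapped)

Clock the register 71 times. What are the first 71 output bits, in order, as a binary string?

tick  register→output (feedback)
  0  0100101000001100100100→0 (1)
  1  1001010000011001001001→1 (1)
  2  0010100000110010010011→0 (0)
  3  0101000001100100100110→0 (1)
  4  1010000011001001001101→1 (1)
  5  0100000110010010011011→0 (1)
  6  1000001100100100110111→1 (1)
  7  0000011001001001101111→0 (0)
  8  0000110010010011011110→0 (0)
  9  0001100100100110111100→0 (0)
 10  0011001001001101111000→0 (0)
 11  0110010010011011110000→0 (1)
 12  1100100100110111100001→1 (0)
 13  1001001001101111000010→1 (1)
 14  0010010011011110000101→0 (0)
 15  0100100110111100001010→0 (1)
 16  1001001101111000010101→1 (1)
 17  0010011011110000101011→0 (0)
 18  0100110111100001010110→0 (1)
 19  1001101111000010101101→1 (1)
 20  0011011110000101011011→0 (0)
 21  0110111100001010110110→0 (1)
 22  1101111000010101101101→1 (0)
 23  1011110000101011011010→1 (1)
 24  0111100001010110110101→0 (1)
 25  1111000010101101101011→1 (0)
 26  1110000101011011010110→1 (0)
 27  1100001010110110101100→1 (0)
 28  1000010101101101011000→1 (1)
 29  0000101011011010110001→0 (0)
 30  0001010110110101100010→0 (0)
 31  0010101101101011000100→0 (0)
 32  0101011011010110001000→0 (1)
 33  1010110110101100010001→1 (1)
 34  0101101101011000100011→0 (1)
 35  1011011010110001000111→1 (1)
 36  0110110101100010001111→0 (1)
 37  1101101011000100011111→1 (0)
 38  1011010110001000111110→1 (1)
 39  0110101100010001111101→0 (1)
 40  1101011000100011111011→1 (0)
 41  1010110001000111110110→1 (1)
 42  0101100010001111101101→0 (1)
 43  1011000100011111011011→1 (1)
 44  0110001000111110110111→0 (1)
 45  1100010001111101101111→1 (0)
 46  1000100011111011011110→1 (1)
 47  0001000111110110111101→0 (0)
 48  0010001111101101111010→0 (0)
 49  0100011111011011110100→0 (1)
 50  1000111110110111101001→1 (1)
 51  0001111101101111010011→0 (0)
 52  0011111011011110100110→0 (0)
 53  0111110110111101001100→0 (1)
 54  1111101101111010011001→1 (0)
 55  1111011011110100110010→1 (0)
 56  1110110111101001100100→1 (0)
 57  1101101111010011001000→1 (0)
 58  1011011110100110010000→1 (1)
 59  0110111101001100100001→0 (1)
 60  1101111010011001000011→1 (0)
 61  1011110100110010000110→1 (1)
 62  0111101001100100001101→0 (1)
 63  1111010011001000011011→1 (0)
 64  1110100110010000110110→1 (0)
 65  1101001100100001101100→1 (0)
 66  1010011001000011011000→1 (1)
 67  0100110010000110110001→0 (1)
 68  1001100100001101100011→1 (1)
 69  0011001000011011000111→0 (0)
 70  0110010000110110001110→0 (1)

01001010000011001001001101111000010101101101011000100011111011011110100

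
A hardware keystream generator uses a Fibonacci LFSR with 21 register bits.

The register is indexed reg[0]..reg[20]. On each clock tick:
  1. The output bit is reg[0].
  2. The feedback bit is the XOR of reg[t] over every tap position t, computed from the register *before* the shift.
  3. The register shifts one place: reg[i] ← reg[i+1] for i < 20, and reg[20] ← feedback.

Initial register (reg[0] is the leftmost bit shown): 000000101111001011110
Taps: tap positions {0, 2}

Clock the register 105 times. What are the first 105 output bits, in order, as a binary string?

step | reg (before) | out | fb
   0 | 000000101111001011110 | 0 | 0
   1 | 000001011110010111100 | 0 | 0
   2 | 000010111100101111000 | 0 | 0
   3 | 000101111001011110000 | 0 | 0
   4 | 001011110010111100000 | 0 | 1
   5 | 010111100101111000001 | 0 | 0
   6 | 101111001011110000010 | 1 | 0
   7 | 011110010111100000100 | 0 | 1
   8 | 111100101111000001001 | 1 | 0
   9 | 111001011110000010010 | 1 | 0
  10 | 110010111100000100100 | 1 | 1
  11 | 100101111000001001001 | 1 | 1
  12 | 001011110000010010011 | 0 | 1
  13 | 010111100000100100111 | 0 | 0
  14 | 101111000001001001110 | 1 | 0
  15 | 011110000010010011100 | 0 | 1
  16 | 111100000100100111001 | 1 | 0
  17 | 111000001001001110010 | 1 | 0
  18 | 110000010010011100100 | 1 | 1
  19 | 100000100100111001001 | 1 | 1
  20 | 000001001001110010011 | 0 | 0
  21 | 000010010011100100110 | 0 | 0
  22 | 000100100111001001100 | 0 | 0
  23 | 001001001110010011000 | 0 | 1
  24 | 010010011100100110001 | 0 | 0
  25 | 100100111001001100010 | 1 | 1
  26 | 001001110010011000101 | 0 | 1
  27 | 010011100100110001011 | 0 | 0
  28 | 100111001001100010110 | 1 | 1
  29 | 001110010011000101101 | 0 | 1
  30 | 011100100110001011011 | 0 | 1
  31 | 111001001100010110111 | 1 | 0
  32 | 110010011000101101110 | 1 | 1
  33 | 100100110001011011101 | 1 | 1
  34 | 001001100010110111011 | 0 | 1
  35 | 010011000101101110111 | 0 | 0
  36 | 100110001011011101110 | 1 | 1
  37 | 001100010110111011101 | 0 | 1
  38 | 011000101101110111011 | 0 | 1
  39 | 110001011011101110111 | 1 | 1
  40 | 100010110111011101111 | 1 | 1
  41 | 000101101110111011111 | 0 | 0
  42 | 001011011101110111110 | 0 | 1
  43 | 010110111011101111101 | 0 | 0
  44 | 101101110111011111010 | 1 | 0
  45 | 011011101110111110100 | 0 | 1
  46 | 110111011101111101001 | 1 | 1
  47 | 101110111011111010011 | 1 | 0
  48 | 011101110111110100110 | 0 | 1
  49 | 111011101111101001101 | 1 | 0
  50 | 110111011111010011010 | 1 | 1
  51 | 101110111110100110101 | 1 | 0
  52 | 011101111101001101010 | 0 | 1
  53 | 111011111010011010101 | 1 | 0
  54 | 110111110100110101010 | 1 | 1
  55 | 101111101001101010101 | 1 | 0
  56 | 011111010011010101010 | 0 | 1
  57 | 111110100110101010101 | 1 | 0
  58 | 111101001101010101010 | 1 | 0
  59 | 111010011010101010100 | 1 | 0
  60 | 110100110101010101000 | 1 | 1
  61 | 101001101010101010001 | 1 | 0
  62 | 010011010101010100010 | 0 | 0
  63 | 100110101010101000100 | 1 | 1
  64 | 001101010101010001001 | 0 | 1
  65 | 011010101010100010011 | 0 | 1
  66 | 110101010101000100111 | 1 | 1
  67 | 101010101010001001111 | 1 | 0
  68 | 010101010100010011110 | 0 | 0
  69 | 101010101000100111100 | 1 | 0
  70 | 010101010001001111000 | 0 | 0
  71 | 101010100010011110000 | 1 | 0
  72 | 010101000100111100000 | 0 | 0
  73 | 101010001001111000000 | 1 | 0
  74 | 010100010011110000000 | 0 | 0
  75 | 101000100111100000000 | 1 | 0
  76 | 010001001111000000000 | 0 | 0
  77 | 100010011110000000000 | 1 | 1
  78 | 000100111100000000001 | 0 | 0
  79 | 001001111000000000010 | 0 | 1
  80 | 010011110000000000101 | 0 | 0
  81 | 100111100000000001010 | 1 | 1
  82 | 001111000000000010101 | 0 | 1
  83 | 011110000000000101011 | 0 | 1
  84 | 111100000000001010111 | 1 | 0
  85 | 111000000000010101110 | 1 | 0
  86 | 110000000000101011100 | 1 | 1
  87 | 100000000001010111001 | 1 | 1
  88 | 000000000010101110011 | 0 | 0
  89 | 000000000101011100110 | 0 | 0
  90 | 000000001010111001100 | 0 | 0
  91 | 000000010101110011000 | 0 | 0
  92 | 000000101011100110000 | 0 | 0
  93 | 000001010111001100000 | 0 | 0
  94 | 000010101110011000000 | 0 | 0
  95 | 000101011100110000000 | 0 | 0
  96 | 001010111001100000000 | 0 | 1
  97 | 010101110011000000001 | 0 | 0
  98 | 101011100110000000010 | 1 | 0
  99 | 010111001100000000100 | 0 | 0
 100 | 101110011000000001000 | 1 | 0
 101 | 011100110000000010000 | 0 | 1
 102 | 111001100000000100001 | 1 | 0
 103 | 110011000000001000010 | 1 | 1
 104 | 100110000000010000101 | 1 | 1

000000101111001011110000010010011100100110001011011101110111110100110101010101000100111100000000001010111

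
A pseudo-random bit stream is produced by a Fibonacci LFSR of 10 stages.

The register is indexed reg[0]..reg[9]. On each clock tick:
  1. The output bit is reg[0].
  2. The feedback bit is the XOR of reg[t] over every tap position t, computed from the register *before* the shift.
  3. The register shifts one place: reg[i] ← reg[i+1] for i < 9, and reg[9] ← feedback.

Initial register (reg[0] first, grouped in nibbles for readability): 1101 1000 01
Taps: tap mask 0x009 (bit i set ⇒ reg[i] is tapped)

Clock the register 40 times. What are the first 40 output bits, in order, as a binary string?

k : reg_k → out_k, fb_k
0: 1101100001 → 1, fb=0
1: 1011000010 → 1, fb=0
2: 0110000100 → 0, fb=0
3: 1100001000 → 1, fb=1
4: 1000010001 → 1, fb=1
5: 0000100011 → 0, fb=0
6: 0001000110 → 0, fb=1
7: 0010001101 → 0, fb=0
8: 0100011010 → 0, fb=0
9: 1000110100 → 1, fb=1
10: 0001101001 → 0, fb=1
11: 0011010011 → 0, fb=1
12: 0110100111 → 0, fb=0
13: 1101001110 → 1, fb=0
14: 1010011100 → 1, fb=1
15: 0100111001 → 0, fb=0
16: 1001110010 → 1, fb=0
17: 0011100100 → 0, fb=1
18: 0111001001 → 0, fb=1
19: 1110010011 → 1, fb=1
20: 1100100111 → 1, fb=1
21: 1001001111 → 1, fb=0
22: 0010011110 → 0, fb=0
23: 0100111100 → 0, fb=0
24: 1001111000 → 1, fb=0
25: 0011110000 → 0, fb=1
26: 0111100001 → 0, fb=1
27: 1111000011 → 1, fb=0
28: 1110000110 → 1, fb=1
29: 1100001101 → 1, fb=1
30: 1000011011 → 1, fb=1
31: 0000110111 → 0, fb=0
32: 0001101110 → 0, fb=1
33: 0011011101 → 0, fb=1
34: 0110111011 → 0, fb=0
35: 1101110110 → 1, fb=0
36: 1011101100 → 1, fb=0
37: 0111011000 → 0, fb=1
38: 1110110001 → 1, fb=1
39: 1101100011 → 1, fb=0

1101100001000110100111001001111000011011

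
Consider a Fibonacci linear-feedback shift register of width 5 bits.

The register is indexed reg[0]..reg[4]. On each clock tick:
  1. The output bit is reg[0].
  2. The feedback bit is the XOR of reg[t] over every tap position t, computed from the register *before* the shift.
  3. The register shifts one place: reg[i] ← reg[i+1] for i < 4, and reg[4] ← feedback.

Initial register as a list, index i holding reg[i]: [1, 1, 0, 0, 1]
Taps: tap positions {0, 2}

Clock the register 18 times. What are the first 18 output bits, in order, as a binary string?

k : reg_k → out_k, fb_k
0: 11001 → 1, fb=1
1: 10011 → 1, fb=1
2: 00111 → 0, fb=1
3: 01111 → 0, fb=1
4: 11111 → 1, fb=0
5: 11110 → 1, fb=0
6: 11100 → 1, fb=0
7: 11000 → 1, fb=1
8: 10001 → 1, fb=1
9: 00011 → 0, fb=0
10: 00110 → 0, fb=1
11: 01101 → 0, fb=1
12: 11011 → 1, fb=1
13: 10111 → 1, fb=0
14: 01110 → 0, fb=1
15: 11101 → 1, fb=0
16: 11010 → 1, fb=1
17: 10101 → 1, fb=0

110011111000110111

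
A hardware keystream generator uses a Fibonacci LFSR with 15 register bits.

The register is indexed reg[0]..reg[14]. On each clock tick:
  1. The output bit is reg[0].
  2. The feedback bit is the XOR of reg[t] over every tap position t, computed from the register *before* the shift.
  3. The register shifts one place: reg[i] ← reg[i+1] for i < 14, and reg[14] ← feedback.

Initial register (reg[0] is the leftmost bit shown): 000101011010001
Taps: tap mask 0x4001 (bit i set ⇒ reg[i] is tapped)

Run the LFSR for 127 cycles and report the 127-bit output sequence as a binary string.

0001010110100011110011011000010100010010000011000011100000010000010111111100000011010101000000010011001111111100010001010101000

step | reg (before) | out | fb
   0 | 000101011010001 | 0 | 1
   1 | 001010110100011 | 0 | 1
   2 | 010101101000111 | 0 | 1
   3 | 101011010001111 | 1 | 0
   4 | 010110100011110 | 0 | 0
   5 | 101101000111100 | 1 | 1
   6 | 011010001111001 | 0 | 1
   7 | 110100011110011 | 1 | 0
   8 | 101000111100110 | 1 | 1
   9 | 010001111001101 | 0 | 1
  10 | 100011110011011 | 1 | 0
  11 | 000111100110110 | 0 | 0
  12 | 001111001101100 | 0 | 0
  13 | 011110011011000 | 0 | 0
  14 | 111100110110000 | 1 | 1
  15 | 111001101100001 | 1 | 0
  16 | 110011011000010 | 1 | 1
  17 | 100110110000101 | 1 | 0
  18 | 001101100001010 | 0 | 0
  19 | 011011000010100 | 0 | 0
  20 | 110110000101000 | 1 | 1
  21 | 101100001010001 | 1 | 0
  22 | 011000010100010 | 0 | 0
  23 | 110000101000100 | 1 | 1
  24 | 100001010001001 | 1 | 0
  25 | 000010100010010 | 0 | 0
  26 | 000101000100100 | 0 | 0
  27 | 001010001001000 | 0 | 0
  28 | 010100010010000 | 0 | 0
  29 | 101000100100000 | 1 | 1
  30 | 010001001000001 | 0 | 1
  31 | 100010010000011 | 1 | 0
  32 | 000100100000110 | 0 | 0
  33 | 001001000001100 | 0 | 0
  34 | 010010000011000 | 0 | 0
  35 | 100100000110000 | 1 | 1
  36 | 001000001100001 | 0 | 1
  37 | 010000011000011 | 0 | 1
  38 | 100000110000111 | 1 | 0
  39 | 000001100001110 | 0 | 0
  40 | 000011000011100 | 0 | 0
  41 | 000110000111000 | 0 | 0
  42 | 001100001110000 | 0 | 0
  43 | 011000011100000 | 0 | 0
  44 | 110000111000000 | 1 | 1
  45 | 100001110000001 | 1 | 0
  46 | 000011100000010 | 0 | 0
  47 | 000111000000100 | 0 | 0
  48 | 001110000001000 | 0 | 0
  49 | 011100000010000 | 0 | 0
  50 | 111000000100000 | 1 | 1
  51 | 110000001000001 | 1 | 0
  52 | 100000010000010 | 1 | 1
  53 | 000000100000101 | 0 | 1
  54 | 000001000001011 | 0 | 1
  55 | 000010000010111 | 0 | 1
  56 | 000100000101111 | 0 | 1
  57 | 001000001011111 | 0 | 1
  58 | 010000010111111 | 0 | 1
  59 | 100000101111111 | 1 | 0
  60 | 000001011111110 | 0 | 0
  61 | 000010111111100 | 0 | 0
  62 | 000101111111000 | 0 | 0
  63 | 001011111110000 | 0 | 0
  64 | 010111111100000 | 0 | 0
  65 | 101111111000000 | 1 | 1
  66 | 011111110000001 | 0 | 1
  67 | 111111100000011 | 1 | 0
  68 | 111111000000110 | 1 | 1
  69 | 111110000001101 | 1 | 0
  70 | 111100000011010 | 1 | 1
  71 | 111000000110101 | 1 | 0
  72 | 110000001101010 | 1 | 1
  73 | 100000011010101 | 1 | 0
  74 | 000000110101010 | 0 | 0
  75 | 000001101010100 | 0 | 0
  76 | 000011010101000 | 0 | 0
  77 | 000110101010000 | 0 | 0
  78 | 001101010100000 | 0 | 0
  79 | 011010101000000 | 0 | 0
  80 | 110101010000000 | 1 | 1
  81 | 101010100000001 | 1 | 0
  82 | 010101000000010 | 0 | 0
  83 | 101010000000100 | 1 | 1
  84 | 010100000001001 | 0 | 1
  85 | 101000000010011 | 1 | 0
  86 | 010000000100110 | 0 | 0
  87 | 100000001001100 | 1 | 1
  88 | 000000010011001 | 0 | 1
  89 | 000000100110011 | 0 | 1
  90 | 000001001100111 | 0 | 1
  91 | 000010011001111 | 0 | 1
  92 | 000100110011111 | 0 | 1
  93 | 001001100111111 | 0 | 1
  94 | 010011001111111 | 0 | 1
  95 | 100110011111111 | 1 | 0
  96 | 001100111111110 | 0 | 0
  97 | 011001111111100 | 0 | 0
  98 | 110011111111000 | 1 | 1
  99 | 100111111110001 | 1 | 0
 100 | 001111111100010 | 0 | 0
 101 | 011111111000100 | 0 | 0
 102 | 111111110001000 | 1 | 1
 103 | 111111100010001 | 1 | 0
 104 | 111111000100010 | 1 | 1
 105 | 111110001000101 | 1 | 0
 106 | 111100010001010 | 1 | 1
 107 | 111000100010101 | 1 | 0
 108 | 110001000101010 | 1 | 1
 109 | 100010001010101 | 1 | 0
 110 | 000100010101010 | 0 | 0
 111 | 001000101010100 | 0 | 0
 112 | 010001010101000 | 0 | 0
 113 | 100010101010000 | 1 | 1
 114 | 000101010100001 | 0 | 1
 115 | 001010101000011 | 0 | 1
 116 | 010101010000111 | 0 | 1
 117 | 101010100001111 | 1 | 0
 118 | 010101000011110 | 0 | 0
 119 | 101010000111100 | 1 | 1
 120 | 010100001111001 | 0 | 1
 121 | 101000011110011 | 1 | 0
 122 | 010000111100110 | 0 | 0
 123 | 100001111001100 | 1 | 1
 124 | 000011110011001 | 0 | 1
 125 | 000111100110011 | 0 | 1
 126 | 001111001100111 | 0 | 1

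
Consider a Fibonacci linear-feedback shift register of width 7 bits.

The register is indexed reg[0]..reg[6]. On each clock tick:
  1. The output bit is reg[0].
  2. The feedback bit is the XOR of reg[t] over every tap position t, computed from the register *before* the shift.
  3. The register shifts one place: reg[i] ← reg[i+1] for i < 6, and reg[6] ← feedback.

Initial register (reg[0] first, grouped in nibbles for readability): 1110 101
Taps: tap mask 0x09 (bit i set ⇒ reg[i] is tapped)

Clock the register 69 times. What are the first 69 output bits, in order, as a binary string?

step | reg (before) | out | fb
   0 | 1110101 | 1 | 1
   1 | 1101011 | 1 | 0
   2 | 1010110 | 1 | 1
   3 | 0101101 | 0 | 1
   4 | 1011011 | 1 | 0
   5 | 0110110 | 0 | 0
   6 | 1101100 | 1 | 0
   7 | 1011000 | 1 | 0
   8 | 0110000 | 0 | 0
   9 | 1100000 | 1 | 1
  10 | 1000001 | 1 | 1
  11 | 0000011 | 0 | 0
  12 | 0000110 | 0 | 0
  13 | 0001100 | 0 | 1
  14 | 0011001 | 0 | 1
  15 | 0110011 | 0 | 0
  16 | 1100110 | 1 | 1
  17 | 1001101 | 1 | 0
  18 | 0011010 | 0 | 1
  19 | 0110101 | 0 | 0
  20 | 1101010 | 1 | 0
  21 | 1010100 | 1 | 1
  22 | 0101001 | 0 | 1
  23 | 1010011 | 1 | 1
  24 | 0100111 | 0 | 0
  25 | 1001110 | 1 | 0
  26 | 0011100 | 0 | 1
  27 | 0111001 | 0 | 1
  28 | 1110011 | 1 | 1
  29 | 1100111 | 1 | 1
  30 | 1001111 | 1 | 0
  31 | 0011110 | 0 | 1
  32 | 0111101 | 0 | 1
  33 | 1111011 | 1 | 0
  34 | 1110110 | 1 | 1
  35 | 1101101 | 1 | 0
  36 | 1011010 | 1 | 0
  37 | 0110100 | 0 | 0
  38 | 1101000 | 1 | 0
  39 | 1010000 | 1 | 1
  40 | 0100001 | 0 | 0
  41 | 1000010 | 1 | 1
  42 | 0000101 | 0 | 0
  43 | 0001010 | 0 | 1
  44 | 0010101 | 0 | 0
  45 | 0101010 | 0 | 1
  46 | 1010101 | 1 | 1
  47 | 0101011 | 0 | 1
  48 | 1010111 | 1 | 1
  49 | 0101111 | 0 | 1
  50 | 1011111 | 1 | 0
  51 | 0111110 | 0 | 1
  52 | 1111101 | 1 | 0
  53 | 1111010 | 1 | 0
  54 | 1110100 | 1 | 1
  55 | 1101001 | 1 | 0
  56 | 1010010 | 1 | 1
  57 | 0100101 | 0 | 0
  58 | 1001010 | 1 | 0
  59 | 0010100 | 0 | 0
  60 | 0101000 | 0 | 1
  61 | 1010001 | 1 | 1
  62 | 0100011 | 0 | 0
  63 | 1000110 | 1 | 1
  64 | 0001101 | 0 | 1
  65 | 0011011 | 0 | 1
  66 | 0110111 | 0 | 0
  67 | 1101110 | 1 | 0
  68 | 1011100 | 1 | 0

111010110110000011001101010011100111101101000010101011111010010100011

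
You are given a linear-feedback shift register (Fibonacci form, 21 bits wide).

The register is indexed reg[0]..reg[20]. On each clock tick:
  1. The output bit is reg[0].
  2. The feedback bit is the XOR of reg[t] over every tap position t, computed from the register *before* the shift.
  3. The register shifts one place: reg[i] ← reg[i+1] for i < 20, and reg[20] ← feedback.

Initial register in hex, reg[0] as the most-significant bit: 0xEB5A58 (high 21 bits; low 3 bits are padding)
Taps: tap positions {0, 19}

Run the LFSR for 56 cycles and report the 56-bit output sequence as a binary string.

step | reg (before) | out | fb
   0 | 111010110101101001011 | 1 | 0
   1 | 110101101011010010110 | 1 | 0
   2 | 101011010110100101100 | 1 | 1
   3 | 010110101101001011001 | 0 | 0
   4 | 101101011010010110010 | 1 | 0
   5 | 011010110100101100100 | 0 | 0
   6 | 110101101001011001000 | 1 | 1
   7 | 101011010010110010001 | 1 | 1
   8 | 010110100101100100011 | 0 | 1
   9 | 101101001011001000111 | 1 | 0
  10 | 011010010110010001110 | 0 | 1
  11 | 110100101100100011101 | 1 | 1
  12 | 101001011001000111011 | 1 | 0
  13 | 010010110010001110110 | 0 | 1
  14 | 100101100100011101101 | 1 | 1
  15 | 001011001000111011011 | 0 | 1
  16 | 010110010001110110111 | 0 | 1
  17 | 101100100011101101111 | 1 | 0
  18 | 011001000111011011110 | 0 | 1
  19 | 110010001110110111101 | 1 | 1
  20 | 100100011101101111011 | 1 | 0
  21 | 001000111011011110110 | 0 | 1
  22 | 010001110110111101101 | 0 | 0
  23 | 100011101101111011010 | 1 | 0
  24 | 000111011011110110100 | 0 | 0
  25 | 001110110111101101000 | 0 | 0
  26 | 011101101111011010000 | 0 | 0
  27 | 111011011110110100000 | 1 | 1
  28 | 110110111101101000001 | 1 | 1
  29 | 101101111011010000011 | 1 | 0
  30 | 011011110110100000110 | 0 | 1
  31 | 110111101101000001101 | 1 | 1
  32 | 101111011010000011011 | 1 | 0
  33 | 011110110100000110110 | 0 | 1
  34 | 111101101000001101101 | 1 | 1
  35 | 111011010000011011011 | 1 | 0
  36 | 110110100000110110110 | 1 | 0
  37 | 101101000001101101100 | 1 | 1
  38 | 011010000011011011001 | 0 | 0
  39 | 110100000110110110010 | 1 | 0
  40 | 101000001101101100100 | 1 | 1
  41 | 010000011011011001001 | 0 | 0
  42 | 100000110110110010010 | 1 | 0
  43 | 000001101101100100100 | 0 | 0
  44 | 000011011011001001000 | 0 | 0
  45 | 000110110110010010000 | 0 | 0
  46 | 001101101100100100000 | 0 | 0
  47 | 011011011001001000000 | 0 | 0
  48 | 110110110010010000000 | 1 | 1
  49 | 101101100100100000001 | 1 | 1
  50 | 011011001001000000011 | 0 | 1
  51 | 110110010010000000111 | 1 | 0
  52 | 101100100100000001110 | 1 | 0
  53 | 011001001000000011100 | 0 | 0
  54 | 110010010000000111000 | 1 | 1
  55 | 100100100000001110001 | 1 | 1

11101011010110100101100100011101101111011010000011011011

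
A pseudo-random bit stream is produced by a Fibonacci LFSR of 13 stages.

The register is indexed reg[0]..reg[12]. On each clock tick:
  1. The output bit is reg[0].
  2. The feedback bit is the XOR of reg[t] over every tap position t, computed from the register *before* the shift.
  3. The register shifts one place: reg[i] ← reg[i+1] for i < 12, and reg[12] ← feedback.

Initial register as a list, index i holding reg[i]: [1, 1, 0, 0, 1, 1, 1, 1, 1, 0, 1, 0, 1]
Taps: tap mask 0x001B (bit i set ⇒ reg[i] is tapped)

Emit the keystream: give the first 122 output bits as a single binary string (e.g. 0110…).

11001111101011101011101101101101000000000111100000100110010110011110110111011100001010100011110001100011000011000110110110

k : reg_k → out_k, fb_k
0: 1100111110101 → 1, fb=1
1: 1001111101011 → 1, fb=1
2: 0011111010111 → 0, fb=0
3: 0111110101110 → 0, fb=1
4: 1111101011101 → 1, fb=0
5: 1111010111010 → 1, fb=1
6: 1110101110101 → 1, fb=1
7: 1101011101011 → 1, fb=1
8: 1010111010111 → 1, fb=0
9: 0101110101110 → 0, fb=1
10: 1011101011101 → 1, fb=1
11: 0111010111011 → 0, fb=0
12: 1110101110110 → 1, fb=1
13: 1101011101101 → 1, fb=1
14: 1010111011011 → 1, fb=0
15: 0101110110110 → 0, fb=1
16: 1011101101101 → 1, fb=1
17: 0111011011011 → 0, fb=0
18: 1110110110110 → 1, fb=1
19: 1101101101101 → 1, fb=0
20: 1011011011010 → 1, fb=0
21: 0110110110100 → 0, fb=0
22: 1101101101000 → 1, fb=0
23: 1011011010000 → 1, fb=0
24: 0110110100000 → 0, fb=0
25: 1101101000000 → 1, fb=0
26: 1011010000000 → 1, fb=0
27: 0110100000000 → 0, fb=0
28: 1101000000000 → 1, fb=1
29: 1010000000001 → 1, fb=1
30: 0100000000011 → 0, fb=1
31: 1000000000111 → 1, fb=1
32: 0000000001111 → 0, fb=0
33: 0000000011110 → 0, fb=0
34: 0000000111100 → 0, fb=0
35: 0000001111000 → 0, fb=0
36: 0000011110000 → 0, fb=0
37: 0000111100000 → 0, fb=1
38: 0001111000001 → 0, fb=0
39: 0011110000010 → 0, fb=0
40: 0111100000100 → 0, fb=1
41: 1111000001001 → 1, fb=1
42: 1110000010011 → 1, fb=0
43: 1100000100110 → 1, fb=0
44: 1000001001100 → 1, fb=1
45: 0000010011001 → 0, fb=0
46: 0000100110010 → 0, fb=1
47: 0001001100101 → 0, fb=1
48: 0010011001011 → 0, fb=0
49: 0100110010110 → 0, fb=0
50: 1001100101100 → 1, fb=1
51: 0011001011001 → 0, fb=1
52: 0110010110011 → 0, fb=1
53: 1100101100111 → 1, fb=1
54: 1001011001111 → 1, fb=0
55: 0010110011110 → 0, fb=1
56: 0101100111101 → 0, fb=1
57: 1011001111011 → 1, fb=0
58: 0110011110110 → 0, fb=1
59: 1100111101101 → 1, fb=1
60: 1001111011011 → 1, fb=1
61: 0011110110111 → 0, fb=0
62: 0111101101110 → 0, fb=1
63: 1111011011101 → 1, fb=1
64: 1110110111011 → 1, fb=1
65: 1101101110111 → 1, fb=0
66: 1011011101110 → 1, fb=0
67: 0110111011100 → 0, fb=0
68: 1101110111000 → 1, fb=0
69: 1011101110000 → 1, fb=1
70: 0111011100001 → 0, fb=0
71: 1110111000010 → 1, fb=1
72: 1101110000101 → 1, fb=0
73: 1011100001010 → 1, fb=1
74: 0111000010101 → 0, fb=0
75: 1110000101010 → 1, fb=0
76: 1100001010100 → 1, fb=0
77: 1000010101000 → 1, fb=1
78: 0000101010001 → 0, fb=1
79: 0001010100011 → 0, fb=1
80: 0010101000111 → 0, fb=1
81: 0101010001111 → 0, fb=0
82: 1010100011110 → 1, fb=0
83: 0101000111100 → 0, fb=0
84: 1010001111000 → 1, fb=1
85: 0100011110001 → 0, fb=1
86: 1000111100011 → 1, fb=0
87: 0001111000110 → 0, fb=0
88: 0011110001100 → 0, fb=0
89: 0111100011000 → 0, fb=1
90: 1111000110001 → 1, fb=1
91: 1110001100011 → 1, fb=0
92: 1100011000110 → 1, fb=0
93: 1000110001100 → 1, fb=0
94: 0001100011000 → 0, fb=0
95: 0011000110000 → 0, fb=1
96: 0110001100001 → 0, fb=1
97: 1100011000011 → 1, fb=0
98: 1000110000110 → 1, fb=0
99: 0001100001100 → 0, fb=0
100: 0011000011000 → 0, fb=1
101: 0110000110001 → 0, fb=1
102: 1100001100011 → 1, fb=0
103: 1000011000110 → 1, fb=1
104: 0000110001101 → 0, fb=1
105: 0001100011011 → 0, fb=0
106: 0011000110110 → 0, fb=1
107: 0110001101101 → 0, fb=1
108: 1100011011011 → 1, fb=0
109: 1000110110110 → 1, fb=0
110: 0001101101100 → 0, fb=0
111: 0011011011000 → 0, fb=1
112: 0110110110001 → 0, fb=0
113: 1101101100010 → 1, fb=0
114: 1011011000100 → 1, fb=0
115: 0110110001000 → 0, fb=0
116: 1101100010000 → 1, fb=0
117: 1011000100000 → 1, fb=0
118: 0110001000000 → 0, fb=1
119: 1100010000001 → 1, fb=0
120: 1000100000010 → 1, fb=0
121: 0001000000100 → 0, fb=1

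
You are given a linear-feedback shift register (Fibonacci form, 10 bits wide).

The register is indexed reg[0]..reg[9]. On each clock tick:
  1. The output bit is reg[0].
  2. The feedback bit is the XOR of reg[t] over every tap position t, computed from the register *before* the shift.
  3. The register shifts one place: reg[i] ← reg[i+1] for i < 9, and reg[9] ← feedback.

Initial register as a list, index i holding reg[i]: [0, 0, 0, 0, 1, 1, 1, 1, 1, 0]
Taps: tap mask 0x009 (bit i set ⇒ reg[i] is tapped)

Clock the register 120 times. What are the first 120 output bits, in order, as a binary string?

000011111001110011011110100010101011011111000010011101000111010111110110100100001000010100101011000111001111111011000010

step | reg (before) | out | fb
   0 | 0000111110 | 0 | 0
   1 | 0001111100 | 0 | 1
   2 | 0011111001 | 0 | 1
   3 | 0111110011 | 0 | 1
   4 | 1111100111 | 1 | 0
   5 | 1111001110 | 1 | 0
   6 | 1110011100 | 1 | 1
   7 | 1100111001 | 1 | 1
   8 | 1001110011 | 1 | 0
   9 | 0011100110 | 0 | 1
  10 | 0111001101 | 0 | 1
  11 | 1110011011 | 1 | 1
  12 | 1100110111 | 1 | 1
  13 | 1001101111 | 1 | 0
  14 | 0011011110 | 0 | 1
  15 | 0110111101 | 0 | 0
  16 | 1101111010 | 1 | 0
  17 | 1011110100 | 1 | 0
  18 | 0111101000 | 0 | 1
  19 | 1111010001 | 1 | 0
  20 | 1110100010 | 1 | 1
  21 | 1101000101 | 1 | 0
  22 | 1010001010 | 1 | 1
  23 | 0100010101 | 0 | 0
  24 | 1000101010 | 1 | 1
  25 | 0001010101 | 0 | 1
  26 | 0010101011 | 0 | 0
  27 | 0101010110 | 0 | 1
  28 | 1010101101 | 1 | 1
  29 | 0101011011 | 0 | 1
  30 | 1010110111 | 1 | 1
  31 | 0101101111 | 0 | 1
  32 | 1011011111 | 1 | 0
  33 | 0110111110 | 0 | 0
  34 | 1101111100 | 1 | 0
  35 | 1011111000 | 1 | 0
  36 | 0111110000 | 0 | 1
  37 | 1111100001 | 1 | 0
  38 | 1111000010 | 1 | 0
  39 | 1110000100 | 1 | 1
  40 | 1100001001 | 1 | 1
  41 | 1000010011 | 1 | 1
  42 | 0000100111 | 0 | 0
  43 | 0001001110 | 0 | 1
  44 | 0010011101 | 0 | 0
  45 | 0100111010 | 0 | 0
  46 | 1001110100 | 1 | 0
  47 | 0011101000 | 0 | 1
  48 | 0111010001 | 0 | 1
  49 | 1110100011 | 1 | 1
  50 | 1101000111 | 1 | 0
  51 | 1010001110 | 1 | 1
  52 | 0100011101 | 0 | 0
  53 | 1000111010 | 1 | 1
  54 | 0001110101 | 0 | 1
  55 | 0011101011 | 0 | 1
  56 | 0111010111 | 0 | 1
  57 | 1110101111 | 1 | 1
  58 | 1101011111 | 1 | 0
  59 | 1010111110 | 1 | 1
  60 | 0101111101 | 0 | 1
  61 | 1011111011 | 1 | 0
  62 | 0111110110 | 0 | 1
  63 | 1111101101 | 1 | 0
  64 | 1111011010 | 1 | 0
  65 | 1110110100 | 1 | 1
  66 | 1101101001 | 1 | 0
  67 | 1011010010 | 1 | 0
  68 | 0110100100 | 0 | 0
  69 | 1101001000 | 1 | 0
  70 | 1010010000 | 1 | 1
  71 | 0100100001 | 0 | 0
  72 | 1001000010 | 1 | 0
  73 | 0010000100 | 0 | 0
  74 | 0100001000 | 0 | 0
  75 | 1000010000 | 1 | 1
  76 | 0000100001 | 0 | 0
  77 | 0001000010 | 0 | 1
  78 | 0010000101 | 0 | 0
  79 | 0100001010 | 0 | 0
  80 | 1000010100 | 1 | 1
  81 | 0000101001 | 0 | 0
  82 | 0001010010 | 0 | 1
  83 | 0010100101 | 0 | 0
  84 | 0101001010 | 0 | 1
  85 | 1010010101 | 1 | 1
  86 | 0100101011 | 0 | 0
  87 | 1001010110 | 1 | 0
  88 | 0010101100 | 0 | 0
  89 | 0101011000 | 0 | 1
  90 | 1010110001 | 1 | 1
  91 | 0101100011 | 0 | 1
  92 | 1011000111 | 1 | 0
  93 | 0110001110 | 0 | 0
  94 | 1100011100 | 1 | 1
  95 | 1000111001 | 1 | 1
  96 | 0001110011 | 0 | 1
  97 | 0011100111 | 0 | 1
  98 | 0111001111 | 0 | 1
  99 | 1110011111 | 1 | 1
 100 | 1100111111 | 1 | 1
 101 | 1001111111 | 1 | 0
 102 | 0011111110 | 0 | 1
 103 | 0111111101 | 0 | 1
 104 | 1111111011 | 1 | 0
 105 | 1111110110 | 1 | 0
 106 | 1111101100 | 1 | 0
 107 | 1111011000 | 1 | 0
 108 | 1110110000 | 1 | 1
 109 | 1101100001 | 1 | 0
 110 | 1011000010 | 1 | 0
 111 | 0110000100 | 0 | 0
 112 | 1100001000 | 1 | 1
 113 | 1000010001 | 1 | 1
 114 | 0000100011 | 0 | 0
 115 | 0001000110 | 0 | 1
 116 | 0010001101 | 0 | 0
 117 | 0100011010 | 0 | 0
 118 | 1000110100 | 1 | 1
 119 | 0001101001 | 0 | 1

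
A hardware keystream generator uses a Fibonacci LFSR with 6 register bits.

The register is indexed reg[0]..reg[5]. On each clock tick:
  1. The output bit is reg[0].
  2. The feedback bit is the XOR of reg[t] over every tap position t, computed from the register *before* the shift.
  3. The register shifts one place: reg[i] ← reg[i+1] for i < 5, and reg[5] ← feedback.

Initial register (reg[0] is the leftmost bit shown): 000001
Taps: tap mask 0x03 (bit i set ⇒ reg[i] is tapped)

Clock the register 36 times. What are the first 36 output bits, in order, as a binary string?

k : reg_k → out_k, fb_k
0: 000001 → 0, fb=0
1: 000010 → 0, fb=0
2: 000100 → 0, fb=0
3: 001000 → 0, fb=0
4: 010000 → 0, fb=1
5: 100001 → 1, fb=1
6: 000011 → 0, fb=0
7: 000110 → 0, fb=0
8: 001100 → 0, fb=0
9: 011000 → 0, fb=1
10: 110001 → 1, fb=0
11: 100010 → 1, fb=1
12: 000101 → 0, fb=0
13: 001010 → 0, fb=0
14: 010100 → 0, fb=1
15: 101001 → 1, fb=1
16: 010011 → 0, fb=1
17: 100111 → 1, fb=1
18: 001111 → 0, fb=0
19: 011110 → 0, fb=1
20: 111101 → 1, fb=0
21: 111010 → 1, fb=0
22: 110100 → 1, fb=0
23: 101000 → 1, fb=1
24: 010001 → 0, fb=1
25: 100011 → 1, fb=1
26: 000111 → 0, fb=0
27: 001110 → 0, fb=0
28: 011100 → 0, fb=1
29: 111001 → 1, fb=0
30: 110010 → 1, fb=0
31: 100100 → 1, fb=1
32: 001001 → 0, fb=0
33: 010010 → 0, fb=1
34: 100101 → 1, fb=1
35: 001011 → 0, fb=0

000001000011000101001111010001110010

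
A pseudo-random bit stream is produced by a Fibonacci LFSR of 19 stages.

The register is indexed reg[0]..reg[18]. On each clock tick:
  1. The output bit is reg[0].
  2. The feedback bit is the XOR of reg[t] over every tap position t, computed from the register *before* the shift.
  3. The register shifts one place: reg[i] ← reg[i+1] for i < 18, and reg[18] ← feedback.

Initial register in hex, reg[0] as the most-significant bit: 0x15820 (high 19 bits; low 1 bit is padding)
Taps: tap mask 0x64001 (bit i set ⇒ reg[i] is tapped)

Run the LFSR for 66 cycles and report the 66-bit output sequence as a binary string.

step | reg (before) | out | fb
   0 | 0001010110000010000 | 0 | 1
   1 | 0010101100000100001 | 0 | 1
   2 | 0101011000001000011 | 0 | 0
   3 | 1010110000010000110 | 1 | 0
   4 | 0101100000100001100 | 0 | 0
   5 | 1011000001000011000 | 1 | 0
   6 | 0110000010000110000 | 0 | 1
   7 | 1100000100001100001 | 1 | 0
   8 | 1000001000011000010 | 1 | 0
   9 | 0000010000110000100 | 0 | 0
  10 | 0000100001100001000 | 0 | 0
  11 | 0001000011000010000 | 0 | 1
  12 | 0010000110000100001 | 0 | 1
  13 | 0100001100001000011 | 0 | 0
  14 | 1000011000010000110 | 1 | 0
  15 | 0000110000100001100 | 0 | 0
  16 | 0001100001000011000 | 0 | 1
  17 | 0011000010000110001 | 0 | 0
  18 | 0110000100001100010 | 0 | 1
  19 | 1100001000011000101 | 1 | 0
  20 | 1000010000110001010 | 1 | 0
  21 | 0000100001100010100 | 0 | 1
  22 | 0001000011000101001 | 0 | 1
  23 | 0010000110001010011 | 0 | 1
  24 | 0100001100010100111 | 0 | 0
  25 | 1000011000101001110 | 1 | 0
  26 | 0000110001010011100 | 0 | 1
  27 | 0001100010100111001 | 0 | 0
  28 | 0011000101001110010 | 0 | 0
  29 | 0110001010011100100 | 0 | 0
  30 | 1100010100111001000 | 1 | 1
  31 | 1000101001110010001 | 1 | 1
  32 | 0001010011100100011 | 0 | 0
  33 | 0010100111001000110 | 0 | 1
  34 | 0101001110010001101 | 0 | 1
  35 | 1010011100100011011 | 1 | 0
  36 | 0100111001000110110 | 0 | 0
  37 | 1001110010001101100 | 1 | 1
  38 | 0011100100011011001 | 0 | 0
  39 | 0111001000110110010 | 0 | 0
  40 | 1110010001101100100 | 1 | 1
  41 | 1100100011011001001 | 1 | 0
  42 | 1001000110110010010 | 1 | 1
  43 | 0010001101100100101 | 0 | 1
  44 | 0100011011001001011 | 0 | 0
  45 | 1000110110010010110 | 1 | 1
  46 | 0001101100100101101 | 0 | 1
  47 | 0011011001001011011 | 0 | 1
  48 | 0110110010010110111 | 0 | 1
  49 | 1101100100101101111 | 1 | 1
  50 | 1011001001011011111 | 1 | 0
  51 | 0110010010110111110 | 0 | 0
  52 | 1100100101101111100 | 1 | 0
  53 | 1001001011011111000 | 1 | 0
  54 | 0010010110111110000 | 0 | 1
  55 | 0100101101111100001 | 0 | 1
  56 | 1001011011111000011 | 1 | 1
  57 | 0010110111110000111 | 0 | 0
  58 | 0101101111100001110 | 0 | 1
  59 | 1011011111000011101 | 1 | 1
  60 | 0110111110000111011 | 0 | 1
  61 | 1101111100001110111 | 1 | 0
  62 | 1011111000011101110 | 1 | 0
  63 | 0111110000111011100 | 0 | 1
  64 | 1111100001110111001 | 1 | 1
  65 | 1111000011101110011 | 1 | 0

000101011000001000011000010000110001010011100100011011001001011011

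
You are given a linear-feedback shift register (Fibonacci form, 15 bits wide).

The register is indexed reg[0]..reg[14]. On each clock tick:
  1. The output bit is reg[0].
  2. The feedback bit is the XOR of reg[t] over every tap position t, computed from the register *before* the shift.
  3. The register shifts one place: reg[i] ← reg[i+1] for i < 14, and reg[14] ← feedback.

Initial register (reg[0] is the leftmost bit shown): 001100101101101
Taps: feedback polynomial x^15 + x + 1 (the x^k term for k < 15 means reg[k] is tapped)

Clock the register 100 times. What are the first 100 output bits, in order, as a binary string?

k : reg_k → out_k, fb_k
0: 001100101101101 → 0, fb=0
1: 011001011011010 → 0, fb=1
2: 110010110110101 → 1, fb=0
3: 100101101101010 → 1, fb=1
4: 001011011010101 → 0, fb=0
5: 010110110101010 → 0, fb=1
6: 101101101010101 → 1, fb=1
7: 011011010101011 → 0, fb=1
8: 110110101010111 → 1, fb=0
9: 101101010101110 → 1, fb=1
10: 011010101011101 → 0, fb=1
11: 110101010111011 → 1, fb=0
12: 101010101110110 → 1, fb=1
13: 010101011101101 → 0, fb=1
14: 101010111011011 → 1, fb=1
15: 010101110110111 → 0, fb=1
16: 101011101101111 → 1, fb=1
17: 010111011011111 → 0, fb=1
18: 101110110111111 → 1, fb=1
19: 011101101111111 → 0, fb=1
20: 111011011111111 → 1, fb=0
21: 110110111111110 → 1, fb=0
22: 101101111111100 → 1, fb=1
23: 011011111111001 → 0, fb=1
24: 110111111110011 → 1, fb=0
25: 101111111100110 → 1, fb=1
26: 011111111001101 → 0, fb=1
27: 111111110011011 → 1, fb=0
28: 111111100110110 → 1, fb=0
29: 111111001101100 → 1, fb=0
30: 111110011011000 → 1, fb=0
31: 111100110110000 → 1, fb=0
32: 111001101100000 → 1, fb=0
33: 110011011000000 → 1, fb=0
34: 100110110000000 → 1, fb=1
35: 001101100000001 → 0, fb=0
36: 011011000000010 → 0, fb=1
37: 110110000000101 → 1, fb=0
38: 101100000001010 → 1, fb=1
39: 011000000010101 → 0, fb=1
40: 110000000101011 → 1, fb=0
41: 100000001010110 → 1, fb=1
42: 000000010101101 → 0, fb=0
43: 000000101011010 → 0, fb=0
44: 000001010110100 → 0, fb=0
45: 000010101101000 → 0, fb=0
46: 000101011010000 → 0, fb=0
47: 001010110100000 → 0, fb=0
48: 010101101000000 → 0, fb=1
49: 101011010000001 → 1, fb=1
50: 010110100000011 → 0, fb=1
51: 101101000000111 → 1, fb=1
52: 011010000001111 → 0, fb=1
53: 110100000011111 → 1, fb=0
54: 101000000111110 → 1, fb=1
55: 010000001111101 → 0, fb=1
56: 100000011111011 → 1, fb=1
57: 000000111110111 → 0, fb=0
58: 000001111101110 → 0, fb=0
59: 000011111011100 → 0, fb=0
60: 000111110111000 → 0, fb=0
61: 001111101110000 → 0, fb=0
62: 011111011100000 → 0, fb=1
63: 111110111000001 → 1, fb=0
64: 111101110000010 → 1, fb=0
65: 111011100000100 → 1, fb=0
66: 110111000001000 → 1, fb=0
67: 101110000010000 → 1, fb=1
68: 011100000100001 → 0, fb=1
69: 111000001000011 → 1, fb=0
70: 110000010000110 → 1, fb=0
71: 100000100001100 → 1, fb=1
72: 000001000011001 → 0, fb=0
73: 000010000110010 → 0, fb=0
74: 000100001100100 → 0, fb=0
75: 001000011001000 → 0, fb=0
76: 010000110010000 → 0, fb=1
77: 100001100100001 → 1, fb=1
78: 000011001000011 → 0, fb=0
79: 000110010000110 → 0, fb=0
80: 001100100001100 → 0, fb=0
81: 011001000011000 → 0, fb=1
82: 110010000110001 → 1, fb=0
83: 100100001100010 → 1, fb=1
84: 001000011000101 → 0, fb=0
85: 010000110001010 → 0, fb=1
86: 100001100010101 → 1, fb=1
87: 000011000101011 → 0, fb=0
88: 000110001010110 → 0, fb=0
89: 001100010101100 → 0, fb=0
90: 011000101011000 → 0, fb=1
91: 110001010110001 → 1, fb=0
92: 100010101100010 → 1, fb=1
93: 000101011000101 → 0, fb=0
94: 001010110001010 → 0, fb=0
95: 010101100010100 → 0, fb=1
96: 101011000101001 → 1, fb=1
97: 010110001010011 → 0, fb=1
98: 101100010100111 → 1, fb=1
99: 011000101001111 → 0, fb=1

0011001011011010101011101101111111100110110000000101011010000001111101110000010000110010000110001010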